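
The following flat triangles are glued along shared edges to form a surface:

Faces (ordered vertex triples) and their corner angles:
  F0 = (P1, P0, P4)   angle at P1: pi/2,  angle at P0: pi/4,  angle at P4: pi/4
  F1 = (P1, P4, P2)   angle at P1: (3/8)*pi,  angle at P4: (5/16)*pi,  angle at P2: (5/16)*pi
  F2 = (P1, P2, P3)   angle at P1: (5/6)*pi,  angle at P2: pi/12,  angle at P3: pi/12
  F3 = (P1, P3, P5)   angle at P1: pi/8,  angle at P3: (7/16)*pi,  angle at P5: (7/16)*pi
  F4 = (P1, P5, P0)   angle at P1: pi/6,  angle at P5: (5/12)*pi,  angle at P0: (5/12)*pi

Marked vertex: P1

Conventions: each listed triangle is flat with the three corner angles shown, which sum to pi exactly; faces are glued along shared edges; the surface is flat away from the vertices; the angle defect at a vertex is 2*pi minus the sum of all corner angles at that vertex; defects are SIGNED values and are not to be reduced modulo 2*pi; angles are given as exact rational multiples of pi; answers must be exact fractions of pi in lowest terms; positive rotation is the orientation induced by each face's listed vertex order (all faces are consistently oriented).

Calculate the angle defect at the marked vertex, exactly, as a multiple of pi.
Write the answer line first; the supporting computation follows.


Answer: defect(P1) = 0

Sum of corner angles at P1: 2*pi
defect = 2*pi - 2*pi


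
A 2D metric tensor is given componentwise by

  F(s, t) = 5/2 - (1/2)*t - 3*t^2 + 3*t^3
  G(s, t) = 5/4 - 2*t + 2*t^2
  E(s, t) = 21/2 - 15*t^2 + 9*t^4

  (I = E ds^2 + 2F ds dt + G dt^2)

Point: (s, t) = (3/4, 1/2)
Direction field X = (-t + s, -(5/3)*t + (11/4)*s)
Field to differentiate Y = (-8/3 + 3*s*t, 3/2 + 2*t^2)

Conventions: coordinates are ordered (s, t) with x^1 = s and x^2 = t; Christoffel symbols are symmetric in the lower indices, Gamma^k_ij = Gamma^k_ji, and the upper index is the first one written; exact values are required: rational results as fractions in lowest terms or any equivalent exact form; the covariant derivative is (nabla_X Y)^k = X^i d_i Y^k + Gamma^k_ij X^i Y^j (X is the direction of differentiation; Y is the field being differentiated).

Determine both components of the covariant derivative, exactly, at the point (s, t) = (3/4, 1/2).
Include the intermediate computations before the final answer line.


E = 117/16, F = 15/8, G = 3/4 at the point
E_s = 0, E_t = -21/2, F_s = 0, F_t = -5/4, G_s = 0, G_t = 0
EG - F^2 = 63/32;  g^inv = (32/63) * [[3/4, -15/8], [-15/8, 117/16]]
first-kind symbols [ij,l] = (1/2)(d_i g_jl + d_j g_il - d_l g_ij): [ss,s] = E_s/2 = 0, [ss,t] = F_s - E_t/2 = 21/4, [st,s] = E_t/2 = -21/4, [st,t] = G_s/2 = 0, [tt,s] = F_t - G_s/2 = -5/4, [tt,t] = G_t/2 = 0
Gamma^s_ij = (G*[ij,s] - F*[ij,t])/(EG - F^2), Gamma^t_ij = (E*[ij,t] - F*[ij,s])/(EG - F^2)
Gamma_sss = -5, Gamma_sst = -2, Gamma_stt = -10/21, Gamma_tss = 39/2, Gamma_tst = 5, Gamma_ttt = 25/21
X = (1/4, 59/48), Y = (-37/24, 2) at the point

Answer: (nabla_X Y)^s = 13481/2016, (nabla_X Y)^t = -73427/8064


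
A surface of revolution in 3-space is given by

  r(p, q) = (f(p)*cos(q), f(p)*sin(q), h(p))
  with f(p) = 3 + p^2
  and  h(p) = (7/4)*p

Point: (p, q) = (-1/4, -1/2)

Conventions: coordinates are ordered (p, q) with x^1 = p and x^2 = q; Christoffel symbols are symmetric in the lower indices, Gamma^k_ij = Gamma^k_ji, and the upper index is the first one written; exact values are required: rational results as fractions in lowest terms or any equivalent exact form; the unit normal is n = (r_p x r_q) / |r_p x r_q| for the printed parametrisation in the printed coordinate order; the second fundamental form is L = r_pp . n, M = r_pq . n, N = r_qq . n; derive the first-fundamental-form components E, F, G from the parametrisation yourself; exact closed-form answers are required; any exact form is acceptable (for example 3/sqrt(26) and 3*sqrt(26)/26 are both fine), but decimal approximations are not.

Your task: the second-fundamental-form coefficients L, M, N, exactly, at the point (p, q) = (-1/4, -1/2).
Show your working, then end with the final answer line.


f = 49/16, f' = -1/2, f'' = 2, h' = 7/4, h'' = 0
E = 53/16, F = 0, G = 2401/256; answer radicand W^2 = 53/16
unnormalised second-form numerators: l = -7/2, m = 0, n = 343/64; L = l/sqrt(53/16), and similarly M = m/sqrt(W^2), N = n/sqrt(W^2)

Answer: L = -14*sqrt(53)/53, M = 0, N = 343*sqrt(53)/848


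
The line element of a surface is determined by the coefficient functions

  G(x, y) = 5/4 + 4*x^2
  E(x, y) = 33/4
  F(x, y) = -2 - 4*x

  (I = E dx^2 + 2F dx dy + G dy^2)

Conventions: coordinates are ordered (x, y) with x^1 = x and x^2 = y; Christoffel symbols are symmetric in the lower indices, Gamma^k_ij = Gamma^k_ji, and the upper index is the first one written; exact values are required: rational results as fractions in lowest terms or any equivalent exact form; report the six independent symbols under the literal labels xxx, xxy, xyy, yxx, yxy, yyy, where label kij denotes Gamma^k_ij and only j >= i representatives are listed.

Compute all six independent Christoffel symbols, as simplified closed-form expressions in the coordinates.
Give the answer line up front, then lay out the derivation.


Answer: Gamma_xxx = (-256*x - 128)/(272*x^2 - 256*x + 101), Gamma_xxy = (256*x^2 + 128*x)/(272*x^2 - 256*x + 101), Gamma_xyy = (-256*x^3 - 80*x)/(272*x^2 - 256*x + 101), Gamma_yxx = -528/(272*x^2 - 256*x + 101), Gamma_yxy = 528*x/(272*x^2 - 256*x + 101), Gamma_yyy = (-256*x^2 - 128*x)/(272*x^2 - 256*x + 101)

E = 33/4; F = -2 - 4*x; G = 5/4 + 4*x^2
Gamma^k_ij = (1/2) g^{kl} (d_i g_jl + d_j g_il - d_l g_ij), with g^inv = (1/(EG-F^2)) [[G, -F], [-F, E]]
first partials: E_x = 0, E_y = 0, F_x = -4, F_y = 0, G_x = 8*x, G_y = 0
D = EG - F^2 = 101/16 - 16*x + 17*x^2
expanded: Gamma^x_xx = (G E_x - 2F F_x + F E_y)/(2D), Gamma^x_xy = (G E_y - F G_x)/(2D), Gamma^x_yy = (2G F_y - G G_x - F G_y)/(2D), Gamma^y_xx = (2E F_x - E E_y - F E_x)/(2D), Gamma^y_xy = (E G_x - F E_y)/(2D), Gamma^y_yy = (E G_y - 2F F_y + F G_x)/(2D); substitute and cancel common factors


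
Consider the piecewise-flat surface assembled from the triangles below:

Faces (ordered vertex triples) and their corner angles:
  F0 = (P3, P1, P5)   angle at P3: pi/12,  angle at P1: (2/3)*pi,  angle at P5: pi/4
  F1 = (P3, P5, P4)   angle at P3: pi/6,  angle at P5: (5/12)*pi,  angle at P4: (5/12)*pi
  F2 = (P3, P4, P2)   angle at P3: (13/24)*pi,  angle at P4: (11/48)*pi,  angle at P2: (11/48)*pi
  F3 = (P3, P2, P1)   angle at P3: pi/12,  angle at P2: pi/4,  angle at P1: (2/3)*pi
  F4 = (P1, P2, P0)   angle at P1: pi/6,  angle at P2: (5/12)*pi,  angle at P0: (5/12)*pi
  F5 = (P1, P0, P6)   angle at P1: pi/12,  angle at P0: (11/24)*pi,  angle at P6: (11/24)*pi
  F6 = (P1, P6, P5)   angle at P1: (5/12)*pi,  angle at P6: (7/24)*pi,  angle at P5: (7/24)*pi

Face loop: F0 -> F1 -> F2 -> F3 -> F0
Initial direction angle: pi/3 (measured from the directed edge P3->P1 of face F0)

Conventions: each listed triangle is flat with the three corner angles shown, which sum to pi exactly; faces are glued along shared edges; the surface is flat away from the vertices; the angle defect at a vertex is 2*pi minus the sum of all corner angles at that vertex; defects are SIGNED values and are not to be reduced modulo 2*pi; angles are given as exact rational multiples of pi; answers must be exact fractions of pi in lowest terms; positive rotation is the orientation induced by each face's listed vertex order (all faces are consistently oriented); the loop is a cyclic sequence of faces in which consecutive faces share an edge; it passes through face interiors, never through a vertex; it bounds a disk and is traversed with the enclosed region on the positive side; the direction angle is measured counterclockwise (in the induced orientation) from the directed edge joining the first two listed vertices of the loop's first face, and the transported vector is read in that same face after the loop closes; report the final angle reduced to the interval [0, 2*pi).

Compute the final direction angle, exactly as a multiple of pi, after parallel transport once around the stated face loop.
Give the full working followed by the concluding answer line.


enclosed vertex P3: corner angles sum to (7/8)*pi, defect = 2*pi - (7/8)*pi = (9/8)*pi
summing the enclosed defects onto the initial angle, mod 2*pi in the induced orientation:
final angle = pi/3 + (9/8)*pi = (35/24)*pi (mod 2*pi)

Answer: final direction angle = (35/24)*pi


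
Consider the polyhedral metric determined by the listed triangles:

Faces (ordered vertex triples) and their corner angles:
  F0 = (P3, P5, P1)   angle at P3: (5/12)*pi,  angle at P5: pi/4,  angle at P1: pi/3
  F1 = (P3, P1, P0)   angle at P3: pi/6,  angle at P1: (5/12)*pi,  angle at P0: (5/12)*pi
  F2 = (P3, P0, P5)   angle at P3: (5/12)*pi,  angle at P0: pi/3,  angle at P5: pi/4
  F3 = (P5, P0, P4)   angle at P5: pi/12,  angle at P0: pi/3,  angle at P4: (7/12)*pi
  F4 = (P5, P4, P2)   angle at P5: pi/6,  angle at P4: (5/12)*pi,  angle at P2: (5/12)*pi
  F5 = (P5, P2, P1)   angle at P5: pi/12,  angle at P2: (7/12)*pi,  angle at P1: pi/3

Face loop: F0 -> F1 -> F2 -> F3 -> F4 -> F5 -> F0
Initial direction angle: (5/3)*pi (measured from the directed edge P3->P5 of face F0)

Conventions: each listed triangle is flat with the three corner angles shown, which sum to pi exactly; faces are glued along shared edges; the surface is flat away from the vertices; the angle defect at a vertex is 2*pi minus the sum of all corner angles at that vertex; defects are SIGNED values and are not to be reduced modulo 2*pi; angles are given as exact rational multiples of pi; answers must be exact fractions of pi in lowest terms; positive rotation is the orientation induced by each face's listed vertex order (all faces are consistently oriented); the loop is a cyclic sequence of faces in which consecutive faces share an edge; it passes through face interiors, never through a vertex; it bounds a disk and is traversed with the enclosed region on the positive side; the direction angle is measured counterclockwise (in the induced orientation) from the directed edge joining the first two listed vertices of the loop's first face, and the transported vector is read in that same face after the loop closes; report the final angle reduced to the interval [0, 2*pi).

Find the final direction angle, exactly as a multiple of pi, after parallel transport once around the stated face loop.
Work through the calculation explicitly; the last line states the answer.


enclosed vertex P3: corner angles sum to pi, defect = 2*pi - pi = pi
enclosed vertex P5: corner angles sum to (5/6)*pi, defect = 2*pi - (5/6)*pi = (7/6)*pi
the rotation equals the total enclosed defect, so the final angle is initial + defects (mod 2*pi)
final angle = (5/3)*pi + (13/6)*pi = (11/6)*pi (mod 2*pi)

Answer: final direction angle = (11/6)*pi


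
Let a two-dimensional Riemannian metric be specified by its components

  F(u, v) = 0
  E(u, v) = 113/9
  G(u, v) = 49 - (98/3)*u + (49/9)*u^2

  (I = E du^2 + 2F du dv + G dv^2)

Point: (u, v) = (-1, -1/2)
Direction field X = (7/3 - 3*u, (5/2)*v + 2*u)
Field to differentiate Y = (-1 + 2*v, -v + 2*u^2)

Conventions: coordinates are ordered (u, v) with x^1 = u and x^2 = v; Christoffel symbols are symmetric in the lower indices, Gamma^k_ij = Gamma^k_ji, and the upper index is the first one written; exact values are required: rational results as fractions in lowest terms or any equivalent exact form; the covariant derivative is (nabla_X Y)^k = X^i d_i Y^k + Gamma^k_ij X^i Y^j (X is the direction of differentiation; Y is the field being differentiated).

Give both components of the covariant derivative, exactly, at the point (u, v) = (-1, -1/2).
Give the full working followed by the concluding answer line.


E = 113/9, F = 0, G = 784/9 at the point
E_u = 0, E_v = 0, F_u = 0, F_v = 0, G_u = -392/9, G_v = 0
EG - F^2 = 88592/81;  g^inv = (81/88592) * [[784/9, 0], [0, 113/9]]
first-kind symbols [ij,l] = (1/2)(d_i g_jl + d_j g_il - d_l g_ij): [uu,u] = E_u/2 = 0, [uu,v] = F_u - E_v/2 = 0, [uv,u] = E_v/2 = 0, [uv,v] = G_u/2 = -196/9, [vv,u] = F_v - G_u/2 = 196/9, [vv,v] = G_v/2 = 0
Gamma^u_ij = (G*[ij,u] - F*[ij,v])/(EG - F^2), Gamma^v_ij = (E*[ij,v] - F*[ij,u])/(EG - F^2)
Gamma_uuu = 0, Gamma_uuv = 0, Gamma_uvv = 196/113, Gamma_vuu = 0, Gamma_vuv = -1/4, Gamma_vvv = 0
X = (16/3, -13/4), Y = (-2, 5/2) at the point

Answer: (nabla_X Y)^u = -2327/113, (nabla_X Y)^v = -553/24


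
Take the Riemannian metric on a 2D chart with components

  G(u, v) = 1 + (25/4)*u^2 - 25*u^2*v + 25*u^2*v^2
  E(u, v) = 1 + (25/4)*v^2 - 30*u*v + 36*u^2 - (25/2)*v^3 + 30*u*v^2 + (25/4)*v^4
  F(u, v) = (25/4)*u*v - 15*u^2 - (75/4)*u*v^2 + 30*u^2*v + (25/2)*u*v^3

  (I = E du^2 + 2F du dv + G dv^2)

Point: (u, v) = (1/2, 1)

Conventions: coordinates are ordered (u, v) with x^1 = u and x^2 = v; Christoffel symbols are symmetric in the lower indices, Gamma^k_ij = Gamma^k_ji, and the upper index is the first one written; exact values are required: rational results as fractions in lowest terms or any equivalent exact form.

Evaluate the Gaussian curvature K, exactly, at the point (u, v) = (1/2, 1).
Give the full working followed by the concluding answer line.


E = 10, F = 15/4, G = 41/16, EG - F^2 = 185/16 at the point
E_u = 36, E_v = 15, F_u = 15, F_v = 85/8, G_u = 25/4, G_v = 25/4
E_vv = 85/2, F_uv = 145/4, G_uu = 25/2
Brioschi: K = (det M1 - det M2) / (EG - F^2)^2 with the standard first/second-derivative matrices M1, M2.
M1 = [[-E_vv/2 + F_uv - G_uu/2, E_u/2, F_u - E_v/2], [F_v - G_u/2, E, F], [G_v/2, F, G]] = [[35/4, 18, 15/2], [15/2, 10, 15/4], [25/8, 15/4, 41/16]]; det M1 = -3665/64
M2 = [[0, E_v/2, G_u/2], [E_v/2, E, F], [G_u/2, F, G]] = [[0, 15/2, 25/8], [15/2, 10, 15/4], [25/8, 15/4, 41/16]]; det M2 = -4225/64
det M1 - det M2 = 35/4; K = 35/4 / (185/16)^2 = 448/6845

Answer: K = 448/6845


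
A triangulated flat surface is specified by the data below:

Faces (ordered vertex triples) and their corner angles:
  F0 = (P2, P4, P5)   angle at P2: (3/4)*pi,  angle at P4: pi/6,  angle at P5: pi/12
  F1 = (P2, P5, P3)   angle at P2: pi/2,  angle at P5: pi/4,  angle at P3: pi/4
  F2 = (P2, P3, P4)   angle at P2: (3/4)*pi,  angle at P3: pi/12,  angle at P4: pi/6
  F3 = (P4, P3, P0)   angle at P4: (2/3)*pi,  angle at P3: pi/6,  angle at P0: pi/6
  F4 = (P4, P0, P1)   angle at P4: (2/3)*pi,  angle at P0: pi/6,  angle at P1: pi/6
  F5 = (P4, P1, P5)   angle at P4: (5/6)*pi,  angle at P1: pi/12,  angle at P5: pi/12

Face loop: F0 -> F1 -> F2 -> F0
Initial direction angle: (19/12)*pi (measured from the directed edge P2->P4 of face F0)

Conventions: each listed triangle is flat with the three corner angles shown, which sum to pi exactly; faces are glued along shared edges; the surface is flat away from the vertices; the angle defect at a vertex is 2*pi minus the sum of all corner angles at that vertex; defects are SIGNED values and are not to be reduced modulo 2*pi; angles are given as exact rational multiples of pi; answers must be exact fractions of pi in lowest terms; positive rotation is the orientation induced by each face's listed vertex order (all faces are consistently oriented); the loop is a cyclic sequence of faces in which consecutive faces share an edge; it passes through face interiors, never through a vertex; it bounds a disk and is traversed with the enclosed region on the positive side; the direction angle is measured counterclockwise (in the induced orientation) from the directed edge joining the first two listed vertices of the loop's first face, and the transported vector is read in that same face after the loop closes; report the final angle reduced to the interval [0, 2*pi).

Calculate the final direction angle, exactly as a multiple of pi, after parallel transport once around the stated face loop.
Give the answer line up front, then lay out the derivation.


Answer: final direction angle = (19/12)*pi

enclosed vertex P2: corner angles sum to 2*pi, defect = 2*pi - 2*pi = 0
transport around the loop rotates by the sum of enclosed defects; add to the initial angle mod 2*pi
final angle = (19/12)*pi + 0 = (19/12)*pi (mod 2*pi)


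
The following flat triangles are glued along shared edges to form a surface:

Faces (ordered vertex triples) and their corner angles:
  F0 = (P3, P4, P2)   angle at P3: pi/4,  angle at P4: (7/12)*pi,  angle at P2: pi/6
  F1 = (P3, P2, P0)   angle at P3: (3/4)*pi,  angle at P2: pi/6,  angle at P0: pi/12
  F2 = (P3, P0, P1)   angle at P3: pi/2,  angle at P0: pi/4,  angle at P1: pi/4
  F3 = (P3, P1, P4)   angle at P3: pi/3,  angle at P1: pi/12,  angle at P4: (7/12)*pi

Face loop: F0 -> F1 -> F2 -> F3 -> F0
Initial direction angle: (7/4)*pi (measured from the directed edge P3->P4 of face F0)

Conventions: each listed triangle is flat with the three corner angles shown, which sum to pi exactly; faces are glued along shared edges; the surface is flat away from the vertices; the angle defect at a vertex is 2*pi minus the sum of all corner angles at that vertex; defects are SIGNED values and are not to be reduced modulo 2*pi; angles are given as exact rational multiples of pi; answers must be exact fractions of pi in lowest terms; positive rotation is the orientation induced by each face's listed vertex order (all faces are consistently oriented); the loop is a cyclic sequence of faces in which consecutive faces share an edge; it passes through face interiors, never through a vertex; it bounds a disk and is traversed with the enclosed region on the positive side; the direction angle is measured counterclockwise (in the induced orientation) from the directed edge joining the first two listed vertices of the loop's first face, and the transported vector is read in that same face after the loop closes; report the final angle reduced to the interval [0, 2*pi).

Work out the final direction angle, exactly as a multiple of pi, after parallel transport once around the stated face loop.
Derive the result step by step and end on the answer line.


enclosed vertex P3: corner angles sum to (11/6)*pi, defect = 2*pi - (11/6)*pi = pi/6
by Gauss-Bonnet the loop rotates the vector by the enclosed defect sum (positive orientation, mod 2*pi)
final angle = (7/4)*pi + pi/6 = (23/12)*pi (mod 2*pi)

Answer: final direction angle = (23/12)*pi


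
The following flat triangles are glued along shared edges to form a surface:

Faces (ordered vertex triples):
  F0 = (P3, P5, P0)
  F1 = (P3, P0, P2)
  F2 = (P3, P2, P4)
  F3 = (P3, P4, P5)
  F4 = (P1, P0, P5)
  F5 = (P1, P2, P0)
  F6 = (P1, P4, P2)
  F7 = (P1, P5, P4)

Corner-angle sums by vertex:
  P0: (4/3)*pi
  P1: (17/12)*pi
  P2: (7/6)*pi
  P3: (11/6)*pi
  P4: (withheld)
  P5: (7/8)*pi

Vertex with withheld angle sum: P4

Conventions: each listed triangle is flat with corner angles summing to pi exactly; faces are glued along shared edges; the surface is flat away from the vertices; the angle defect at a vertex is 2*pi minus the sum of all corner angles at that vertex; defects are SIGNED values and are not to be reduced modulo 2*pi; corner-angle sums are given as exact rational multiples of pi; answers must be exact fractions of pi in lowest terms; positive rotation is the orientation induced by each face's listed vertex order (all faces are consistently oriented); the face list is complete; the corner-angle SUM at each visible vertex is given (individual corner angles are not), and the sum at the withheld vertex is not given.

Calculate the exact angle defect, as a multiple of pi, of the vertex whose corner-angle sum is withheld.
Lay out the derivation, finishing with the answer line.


V = 6, E = 12, F = 8; chi = V - E + F = 2
Gauss-Bonnet: total defect = 2*pi*chi = 4*pi; visible defects sum to (27/8)*pi

Answer: defect(P4) = (5/8)*pi


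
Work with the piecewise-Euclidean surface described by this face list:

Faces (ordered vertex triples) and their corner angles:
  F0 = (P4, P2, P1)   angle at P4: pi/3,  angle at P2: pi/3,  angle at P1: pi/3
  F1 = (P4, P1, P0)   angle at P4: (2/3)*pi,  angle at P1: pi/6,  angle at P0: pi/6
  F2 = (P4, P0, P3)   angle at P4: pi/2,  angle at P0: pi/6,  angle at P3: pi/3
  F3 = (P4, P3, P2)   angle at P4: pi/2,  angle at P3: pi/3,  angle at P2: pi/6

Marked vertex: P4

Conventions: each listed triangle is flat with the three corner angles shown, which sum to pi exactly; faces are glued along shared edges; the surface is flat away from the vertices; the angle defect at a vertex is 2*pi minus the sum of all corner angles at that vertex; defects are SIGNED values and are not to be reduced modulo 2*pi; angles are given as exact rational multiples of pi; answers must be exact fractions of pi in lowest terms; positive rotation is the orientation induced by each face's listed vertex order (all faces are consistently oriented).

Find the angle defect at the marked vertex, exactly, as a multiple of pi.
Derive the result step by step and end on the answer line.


Sum of corner angles at P4: 2*pi
defect = 2*pi - 2*pi

Answer: defect(P4) = 0


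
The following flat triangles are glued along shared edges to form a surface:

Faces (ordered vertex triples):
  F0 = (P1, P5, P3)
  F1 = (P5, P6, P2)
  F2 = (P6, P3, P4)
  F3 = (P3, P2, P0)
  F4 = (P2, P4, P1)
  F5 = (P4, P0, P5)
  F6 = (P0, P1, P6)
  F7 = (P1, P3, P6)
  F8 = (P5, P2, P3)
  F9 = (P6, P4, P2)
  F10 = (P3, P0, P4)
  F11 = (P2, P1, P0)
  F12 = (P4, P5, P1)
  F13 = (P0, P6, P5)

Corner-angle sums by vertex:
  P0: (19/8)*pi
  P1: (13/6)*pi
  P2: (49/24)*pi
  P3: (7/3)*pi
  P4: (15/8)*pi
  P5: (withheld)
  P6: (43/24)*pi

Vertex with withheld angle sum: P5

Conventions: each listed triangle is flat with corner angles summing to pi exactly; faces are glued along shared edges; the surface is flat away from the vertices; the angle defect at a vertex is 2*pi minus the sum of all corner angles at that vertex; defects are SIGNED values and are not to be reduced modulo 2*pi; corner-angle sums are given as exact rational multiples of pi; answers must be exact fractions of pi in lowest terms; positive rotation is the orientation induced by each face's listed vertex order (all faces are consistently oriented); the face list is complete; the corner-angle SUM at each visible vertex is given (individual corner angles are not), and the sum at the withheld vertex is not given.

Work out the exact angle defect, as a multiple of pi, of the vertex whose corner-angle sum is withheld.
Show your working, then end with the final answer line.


V = 7, E = 21, F = 14; chi = V - E + F = 0
Gauss-Bonnet: total defect = 2*pi*chi = 0; visible defects sum to (-7/12)*pi

Answer: defect(P5) = (7/12)*pi


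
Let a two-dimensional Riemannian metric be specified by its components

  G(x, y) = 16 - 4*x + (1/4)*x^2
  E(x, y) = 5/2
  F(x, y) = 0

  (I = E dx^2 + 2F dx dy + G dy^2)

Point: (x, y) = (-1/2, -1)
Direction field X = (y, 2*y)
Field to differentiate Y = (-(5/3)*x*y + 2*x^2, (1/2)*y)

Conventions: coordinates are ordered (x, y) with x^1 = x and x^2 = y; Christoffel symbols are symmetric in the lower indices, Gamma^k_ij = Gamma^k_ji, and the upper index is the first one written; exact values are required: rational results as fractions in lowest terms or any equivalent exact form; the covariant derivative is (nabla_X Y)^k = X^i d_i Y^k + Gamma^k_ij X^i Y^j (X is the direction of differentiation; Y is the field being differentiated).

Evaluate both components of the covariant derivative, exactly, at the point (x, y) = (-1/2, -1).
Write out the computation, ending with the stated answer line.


E = 5/2, F = 0, G = 289/16 at the point
E_x = 0, E_y = 0, F_x = 0, F_y = 0, G_x = -17/4, G_y = 0
EG - F^2 = 1445/32;  g^inv = (32/1445) * [[289/16, 0], [0, 5/2]]
first-kind symbols [ij,l] = (1/2)(d_i g_jl + d_j g_il - d_l g_ij): [xx,x] = E_x/2 = 0, [xx,y] = F_x - E_y/2 = 0, [xy,x] = E_y/2 = 0, [xy,y] = G_x/2 = -17/8, [yy,x] = F_y - G_x/2 = 17/8, [yy,y] = G_y/2 = 0
Gamma^x_ij = (G*[ij,x] - F*[ij,y])/(EG - F^2), Gamma^y_ij = (E*[ij,y] - F*[ij,x])/(EG - F^2)
Gamma_xxx = 0, Gamma_xxy = 0, Gamma_xyy = 17/20, Gamma_yxx = 0, Gamma_yxy = -2/17, Gamma_yyy = 0
X = (-1, -2), Y = (-1/3, -1/2) at the point

Answer: (nabla_X Y)^x = -29/60, (nabla_X Y)^y = -58/51


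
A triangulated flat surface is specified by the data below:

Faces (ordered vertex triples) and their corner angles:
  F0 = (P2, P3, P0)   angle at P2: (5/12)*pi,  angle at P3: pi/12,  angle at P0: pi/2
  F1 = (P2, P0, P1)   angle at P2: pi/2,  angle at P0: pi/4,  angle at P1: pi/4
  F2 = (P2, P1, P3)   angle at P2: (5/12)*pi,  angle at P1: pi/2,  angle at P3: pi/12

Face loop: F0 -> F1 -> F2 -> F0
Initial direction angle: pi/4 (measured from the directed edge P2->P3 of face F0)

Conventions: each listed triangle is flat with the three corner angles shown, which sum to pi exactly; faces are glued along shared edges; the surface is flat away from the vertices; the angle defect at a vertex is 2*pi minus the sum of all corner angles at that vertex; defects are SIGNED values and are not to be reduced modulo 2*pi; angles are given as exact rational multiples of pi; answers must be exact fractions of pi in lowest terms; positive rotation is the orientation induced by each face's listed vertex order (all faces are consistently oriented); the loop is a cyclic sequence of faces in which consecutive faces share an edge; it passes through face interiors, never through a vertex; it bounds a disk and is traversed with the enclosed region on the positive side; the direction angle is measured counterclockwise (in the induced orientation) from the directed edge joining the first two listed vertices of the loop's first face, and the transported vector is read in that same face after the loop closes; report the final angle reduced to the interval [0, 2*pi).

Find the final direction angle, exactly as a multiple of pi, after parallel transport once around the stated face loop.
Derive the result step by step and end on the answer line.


enclosed vertex P2: corner angles sum to (4/3)*pi, defect = 2*pi - (4/3)*pi = (2/3)*pi
adding the enclosed defects to the starting angle (mod 2*pi, induced orientation) gives the holonomy
final angle = pi/4 + (2/3)*pi = (11/12)*pi (mod 2*pi)

Answer: final direction angle = (11/12)*pi


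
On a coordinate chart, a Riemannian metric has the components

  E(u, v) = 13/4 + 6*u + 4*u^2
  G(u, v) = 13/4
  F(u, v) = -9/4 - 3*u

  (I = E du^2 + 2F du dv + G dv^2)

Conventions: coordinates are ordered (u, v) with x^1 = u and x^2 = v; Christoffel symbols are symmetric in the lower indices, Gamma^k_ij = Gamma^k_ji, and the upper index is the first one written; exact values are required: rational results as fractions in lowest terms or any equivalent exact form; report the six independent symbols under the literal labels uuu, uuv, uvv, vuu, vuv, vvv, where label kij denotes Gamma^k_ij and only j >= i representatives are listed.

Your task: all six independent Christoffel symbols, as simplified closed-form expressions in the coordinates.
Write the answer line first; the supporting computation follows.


Answer: Gamma_uuu = (8*u + 6)/(8*u^2 + 12*u + 11), Gamma_uuv = 0, Gamma_uvv = 0, Gamma_vuu = -6/(8*u^2 + 12*u + 11), Gamma_vuv = 0, Gamma_vvv = 0

E = 13/4 + 6*u + 4*u^2; F = -9/4 - 3*u; G = 13/4
Gamma^k_ij = (1/2) g^{kl} (d_i g_jl + d_j g_il - d_l g_ij), with g^inv = (1/(EG-F^2)) [[G, -F], [-F, E]]
first partials: E_u = 6 + 8*u, E_v = 0, F_u = -3, F_v = 0, G_u = 0, G_v = 0
D = EG - F^2 = 11/2 + 6*u + 4*u^2
expanded: Gamma^u_uu = (G E_u - 2F F_u + F E_v)/(2D), Gamma^u_uv = (G E_v - F G_u)/(2D), Gamma^u_vv = (2G F_v - G G_u - F G_v)/(2D), Gamma^v_uu = (2E F_u - E E_v - F E_u)/(2D), Gamma^v_uv = (E G_u - F E_v)/(2D), Gamma^v_vv = (E G_v - 2F F_v + F G_u)/(2D); substitute and cancel common factors


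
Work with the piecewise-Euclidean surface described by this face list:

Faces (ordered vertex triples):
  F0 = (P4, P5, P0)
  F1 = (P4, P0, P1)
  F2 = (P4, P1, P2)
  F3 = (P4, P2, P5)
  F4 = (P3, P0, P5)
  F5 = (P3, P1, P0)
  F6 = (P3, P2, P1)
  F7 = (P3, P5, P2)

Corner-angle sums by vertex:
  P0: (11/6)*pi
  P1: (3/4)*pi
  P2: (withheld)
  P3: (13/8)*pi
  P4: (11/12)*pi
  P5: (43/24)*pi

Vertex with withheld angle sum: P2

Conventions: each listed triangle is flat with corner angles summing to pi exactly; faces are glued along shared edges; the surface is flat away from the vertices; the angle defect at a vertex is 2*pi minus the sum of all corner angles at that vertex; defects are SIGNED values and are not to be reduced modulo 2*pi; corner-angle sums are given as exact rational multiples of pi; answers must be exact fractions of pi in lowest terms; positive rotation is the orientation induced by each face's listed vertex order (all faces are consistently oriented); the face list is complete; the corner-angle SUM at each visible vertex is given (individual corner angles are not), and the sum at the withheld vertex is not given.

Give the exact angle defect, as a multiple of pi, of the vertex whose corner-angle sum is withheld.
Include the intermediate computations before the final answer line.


V = 6, E = 12, F = 8; chi = V - E + F = 2
Gauss-Bonnet: total defect = 2*pi*chi = 4*pi; visible defects sum to (37/12)*pi

Answer: defect(P2) = (11/12)*pi


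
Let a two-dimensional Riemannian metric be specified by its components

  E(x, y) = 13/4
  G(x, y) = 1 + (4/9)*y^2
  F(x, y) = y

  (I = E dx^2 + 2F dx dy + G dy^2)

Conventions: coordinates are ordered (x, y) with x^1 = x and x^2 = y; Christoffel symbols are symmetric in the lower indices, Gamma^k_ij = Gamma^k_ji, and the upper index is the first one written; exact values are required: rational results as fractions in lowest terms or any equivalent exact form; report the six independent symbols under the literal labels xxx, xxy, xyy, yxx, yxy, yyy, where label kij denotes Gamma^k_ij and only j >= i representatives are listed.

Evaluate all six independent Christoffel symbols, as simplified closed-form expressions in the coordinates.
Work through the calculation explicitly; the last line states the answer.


E = 13/4; F = y; G = 1 + (4/9)*y^2
Gamma^k_ij = (1/2) g^{kl} (d_i g_jl + d_j g_il - d_l g_ij), with g^inv = (1/(EG-F^2)) [[G, -F], [-F, E]]
first partials: E_x = 0, E_y = 0, F_x = 0, F_y = 1, G_x = 0, G_y = (8/9)*y
D = EG - F^2 = 13/4 + (4/9)*y^2
expanded: Gamma^x_xx = (G E_x - 2F F_x + F E_y)/(2D), Gamma^x_xy = (G E_y - F G_x)/(2D), Gamma^x_yy = (2G F_y - G G_x - F G_y)/(2D), Gamma^y_xx = (2E F_x - E E_y - F E_x)/(2D), Gamma^y_xy = (E G_x - F E_y)/(2D), Gamma^y_yy = (E G_y - 2F F_y + F G_x)/(2D); substitute and cancel common factors

Answer: Gamma_xxx = 0, Gamma_xxy = 0, Gamma_xyy = 36/(16*y^2 + 117), Gamma_yxx = 0, Gamma_yxy = 0, Gamma_yyy = 16*y/(16*y^2 + 117)


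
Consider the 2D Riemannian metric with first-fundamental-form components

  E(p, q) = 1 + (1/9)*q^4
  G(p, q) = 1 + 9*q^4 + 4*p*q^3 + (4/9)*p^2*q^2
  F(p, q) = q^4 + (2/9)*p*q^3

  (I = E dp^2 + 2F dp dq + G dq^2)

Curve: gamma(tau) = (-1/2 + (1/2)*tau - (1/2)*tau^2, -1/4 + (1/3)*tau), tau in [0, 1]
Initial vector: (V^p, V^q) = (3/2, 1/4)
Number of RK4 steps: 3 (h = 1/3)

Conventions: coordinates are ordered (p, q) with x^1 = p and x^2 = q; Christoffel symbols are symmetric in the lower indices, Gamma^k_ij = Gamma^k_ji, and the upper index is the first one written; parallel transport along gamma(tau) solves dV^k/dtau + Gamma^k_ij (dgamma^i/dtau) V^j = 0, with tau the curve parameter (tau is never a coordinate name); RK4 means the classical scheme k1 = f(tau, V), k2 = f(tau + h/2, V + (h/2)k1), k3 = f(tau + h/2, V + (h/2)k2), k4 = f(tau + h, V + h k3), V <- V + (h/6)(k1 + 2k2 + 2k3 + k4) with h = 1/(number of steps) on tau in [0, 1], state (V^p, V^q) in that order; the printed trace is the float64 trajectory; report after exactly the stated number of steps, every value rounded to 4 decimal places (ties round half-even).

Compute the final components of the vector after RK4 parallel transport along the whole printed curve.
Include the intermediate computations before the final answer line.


gamma'(tau) = (1/2 - tau, 1/3); f(tau, V)^k = -Gamma^k_ij(gamma(tau)) gamma'^i(tau) V^j; h = 1/3; intermediate values shown to 6 dp
curve data and Christoffel symbols at the stage parameters:
  tau = 0.000000: gamma = (-0.500000, -0.250000), gamma' = (0.500000, 0.333333); Gamma_ppp = 0.000000, Gamma_ppq = -0.003234, Gamma_pqq = -0.035570, Gamma_qpp = 0.000000, Gamma_qpq = -0.042037, Gamma_qqq = -0.462409
  tau = 0.166667: gamma = (-0.430556, -0.194444), gamma' = (0.333333, 0.333333); Gamma_ppp = 0.000000, Gamma_ppq = -0.001588, Gamma_pqq = -0.017808, Gamma_qpp = 0.000000, Gamma_qpq = -0.021324, Gamma_qqq = -0.239136
  tau = 0.333333: gamma = (-0.388889, -0.138889), gamma' = (0.166667, 0.333333); Gamma_ppp = 0.000000, Gamma_ppq = -0.000590, Gamma_pqq = -0.006964, Gamma_qpp = 0.000000, Gamma_qpq = -0.008616, Gamma_qqq = -0.101671
  tau = 0.500000: gamma = (-0.375000, -0.083333), gamma' = (0.000000, 0.333333); Gamma_ppp = 0.000000, Gamma_ppq = -0.000128, Gamma_pqq = -0.001733, Gamma_qpp = 0.000000, Gamma_qpq = -0.002311, Gamma_qqq = -0.031196
  tau = 0.666667: gamma = (-0.388889, -0.027778), gamma' = (-0.166667, 0.333333); Gamma_ppp = 0.000000, Gamma_ppq = -0.000005, Gamma_pqq = -0.000110, Gamma_qpp = 0.000000, Gamma_qpq = -0.000176, Gamma_qqq = -0.004053
  tau = 0.833333: gamma = (-0.430556, 0.027778), gamma' = (-0.333333, 0.333333); Gamma_ppp = 0.000000, Gamma_ppq = 0.000005, Gamma_pqq = -0.000031, Gamma_qpp = 0.000000, Gamma_qpq = -0.000105, Gamma_qqq = 0.000681
  tau = 1.000000: gamma = (-0.500000, 0.083333), gamma' = (-0.500000, 0.333333); Gamma_ppp = 0.000000, Gamma_ppq = 0.000129, Gamma_pqq = 0.000386, Gamma_qpp = 0.000000, Gamma_qpq = -0.000386, Gamma_qqq = -0.001157
step 0: V^p = 1.5000, V^q = 0.2500
step 1: k1 = (0.004985, 0.064807), k2 = (0.002481, 0.033311), k3 = (0.002446, 0.032852), k4 = (0.000927, 0.013529); V <- V + (h/6)(k1 + 2k2 + 2k3 + k4): V^p = 1.5009, V^q = 0.2617
step 2: k1 = (0.000928, 0.013556), k2 = (0.000217, 0.003901), k3 = (0.000216, 0.003884), k4 = (0.000012, 0.000436); V <- V + (h/6)(k1 + 2k2 + 2k3 + k4): V^p = 1.5010, V^q = 0.2633
step 3: k1 = (0.000012, 0.000436), k2 = (0.000001, -0.000017), k3 = (0.000001, -0.000017), k4 = (-0.000081, 0.000244); V <- V + (h/6)(k1 + 2k2 + 2k3 + k4): V^p = 1.5010, V^q = 0.2634

Answer: V^p = 1.5010, V^q = 0.2634


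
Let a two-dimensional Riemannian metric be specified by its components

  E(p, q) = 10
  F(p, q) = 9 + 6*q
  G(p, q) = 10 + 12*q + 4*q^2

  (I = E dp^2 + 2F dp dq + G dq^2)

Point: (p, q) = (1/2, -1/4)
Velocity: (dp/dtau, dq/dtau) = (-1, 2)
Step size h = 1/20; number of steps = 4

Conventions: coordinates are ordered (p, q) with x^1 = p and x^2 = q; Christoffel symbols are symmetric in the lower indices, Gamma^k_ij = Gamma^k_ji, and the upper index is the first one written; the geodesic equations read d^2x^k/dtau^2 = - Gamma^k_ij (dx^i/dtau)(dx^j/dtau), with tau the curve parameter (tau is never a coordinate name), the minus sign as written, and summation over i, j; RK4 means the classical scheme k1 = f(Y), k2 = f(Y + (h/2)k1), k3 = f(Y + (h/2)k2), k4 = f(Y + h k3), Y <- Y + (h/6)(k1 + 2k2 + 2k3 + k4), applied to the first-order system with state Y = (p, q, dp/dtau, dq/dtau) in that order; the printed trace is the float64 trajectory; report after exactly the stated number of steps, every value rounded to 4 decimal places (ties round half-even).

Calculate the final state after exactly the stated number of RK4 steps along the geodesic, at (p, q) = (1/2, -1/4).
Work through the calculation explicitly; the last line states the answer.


f(Y) = (dp/dtau, dq/dtau, -Gamma^p_ij Y'^i Y'^j, -Gamma^q_ij Y'^i Y'^j) with the Gammas evaluated at the stage position; h = 0.050000; intermediate values shown to 6 dp
step 0: p = 0.5000, q = -0.2500, dp/dtau = -1.0000, dq/dtau = 2.0000
step 1:
  k1: at (p, q) = (0.500000, -0.250000), (dp/dtau, dq/dtau) = (-1.000000, 2.000000); Gamma_ppp = 0.000000, Gamma_ppq = 0.000000, Gamma_pqq = 0.369231, Gamma_qpp = 0.000000, Gamma_qpq = 0.000000, Gamma_qqq = 0.307692; k1 = (-1.000000, 2.000000, -1.476923, -1.230769)
  k2: at (p, q) = (0.475000, -0.200000), (dp/dtau, dq/dtau) = (-1.036923, 1.969231); Gamma_ppp = 0.000000, Gamma_ppq = 0.000000, Gamma_pqq = 0.357995, Gamma_qpp = 0.000000, Gamma_qpq = 0.000000, Gamma_qqq = 0.310263; k2 = (-1.036923, 1.969231, -1.388259, -1.203158)
  k3: at (p, q) = (0.474077, -0.200769), (dp/dtau, dq/dtau) = (-1.034706, 1.969921); Gamma_ppp = 0.000000, Gamma_ppq = 0.000000, Gamma_pqq = 0.358166, Gamma_qpp = 0.000000, Gamma_qpq = 0.000000, Gamma_qqq = 0.310227; k3 = (-1.034706, 1.969921, -1.389896, -1.203863)
  k4: at (p, q) = (0.448265, -0.151504), (dp/dtau, dq/dtau) = (-1.069495, 1.939807); Gamma_ppp = 0.000000, Gamma_ppq = 0.000000, Gamma_pqq = 0.347348, Gamma_qpp = 0.000000, Gamma_qpq = 0.000000, Gamma_qqq = 0.312265; k4 = (-1.069495, 1.939807, -1.307017, -1.175005)
  Y <- Y + (h/6)(k1 + 2k2 + 2k3 + k4): p = 0.4482, q = -0.1515, dp/dtau = -1.0695, dq/dtau = 1.9398
step 2:
  k1: at (p, q) = (0.448227, -0.151516), (dp/dtau, dq/dtau) = (-1.069502, 1.939835); Gamma_ppp = 0.000000, Gamma_ppq = 0.000000, Gamma_pqq = 0.347350, Gamma_qpp = 0.000000, Gamma_qpq = 0.000000, Gamma_qqq = 0.312264; k1 = (-1.069502, 1.939835, -1.307064, -1.175037)
  k2: at (p, q) = (0.421489, -0.103020), (dp/dtau, dq/dtau) = (-1.102179, 1.910459); Gamma_ppp = 0.000000, Gamma_ppq = 0.000000, Gamma_pqq = 0.336961, Gamma_qpp = 0.000000, Gamma_qpq = 0.000000, Gamma_qqq = 0.313819; k2 = (-1.102179, 1.910459, -1.229858, -1.145392)
  k3: at (p, q) = (0.420673, -0.103754), (dp/dtau, dq/dtau) = (-1.100249, 1.911200); Gamma_ppp = 0.000000, Gamma_ppq = 0.000000, Gamma_pqq = 0.337116, Gamma_qpp = 0.000000, Gamma_qpq = 0.000000, Gamma_qqq = 0.313798; k3 = (-1.100249, 1.911200, -1.231380, -1.146206)
  k4: at (p, q) = (0.393215, -0.055956), (dp/dtau, dq/dtau) = (-1.131071, 1.882525); Gamma_ppp = 0.000000, Gamma_ppq = 0.000000, Gamma_pqq = 0.327135, Gamma_qpp = 0.000000, Gamma_qpq = 0.000000, Gamma_qqq = 0.314932; k4 = (-1.131071, 1.882525, -1.159333, -1.116086)
  Y <- Y + (h/6)(k1 + 2k2 + 2k3 + k4): p = 0.3932, q = -0.0560, dp/dtau = -1.1311, dq/dtau = 1.8825
step 3:
  k1: at (p, q) = (0.393182, -0.055968), (dp/dtau, dq/dtau) = (-1.131076, 1.882549); Gamma_ppp = 0.000000, Gamma_ppq = 0.000000, Gamma_pqq = 0.327138, Gamma_qpp = 0.000000, Gamma_qpq = 0.000000, Gamma_qqq = 0.314931; k1 = (-1.131076, 1.882549, -1.159372, -1.116113)
  k2: at (p, q) = (0.364905, -0.008905), (dp/dtau, dq/dtau) = (-1.160060, 1.854646); Gamma_ppp = 0.000000, Gamma_ppq = 0.000000, Gamma_pqq = 0.317570, Gamma_qpp = 0.000000, Gamma_qpq = 0.000000, Gamma_qqq = 0.315685; k2 = (-1.160060, 1.854646, -1.092350, -1.085865)
  k3: at (p, q) = (0.364180, -0.009602), (dp/dtau, dq/dtau) = (-1.158385, 1.855402); Gamma_ppp = 0.000000, Gamma_ppq = 0.000000, Gamma_pqq = 0.317710, Gamma_qpp = 0.000000, Gamma_qpq = 0.000000, Gamma_qqq = 0.315676; k3 = (-1.158385, 1.855402, -1.093723, -1.086721)
  k4: at (p, q) = (0.335263, 0.036802), (dp/dtau, dq/dtau) = (-1.185762, 1.828213); Gamma_ppp = 0.000000, Gamma_ppq = 0.000000, Gamma_pqq = 0.308530, Gamma_qpp = 0.000000, Gamma_qpq = 0.000000, Gamma_qqq = 0.316100; k4 = (-1.185762, 1.828213, -1.031220, -1.056520)
  Y <- Y + (h/6)(k1 + 2k2 + 2k3 + k4): p = 0.3352, q = 0.0368, dp/dtau = -1.1858, dq/dtau = 1.8282
step 4:
  k1: at (p, q) = (0.335234, 0.036789), (dp/dtau, dq/dtau) = (-1.185766, 1.828234); Gamma_ppp = 0.000000, Gamma_ppq = 0.000000, Gamma_pqq = 0.308533, Gamma_qpp = 0.000000, Gamma_qpq = 0.000000, Gamma_qqq = 0.316100; k1 = (-1.185766, 1.828234, -1.031252, -1.056544)
  k2: at (p, q) = (0.305590, 0.082495), (dp/dtau, dq/dtau) = (-1.211547, 1.801820); Gamma_ppp = 0.000000, Gamma_ppq = 0.000000, Gamma_pqq = 0.299743, Gamma_qpp = 0.000000, Gamma_qpq = 0.000000, Gamma_qqq = 0.316228; k2 = (-1.211547, 1.801820, -0.973132, -1.026651)
  k3: at (p, q) = (0.304945, 0.081834), (dp/dtau, dq/dtau) = (-1.210094, 1.802568); Gamma_ppp = 0.000000, Gamma_ppq = 0.000000, Gamma_pqq = 0.299868, Gamma_qpp = 0.000000, Gamma_qpq = 0.000000, Gamma_qqq = 0.316228; k3 = (-1.210094, 1.802568, -0.974346, -1.027503)
  k4: at (p, q) = (0.274729, 0.126917), (dp/dtau, dq/dtau) = (-1.234483, 1.776859); Gamma_ppp = 0.000000, Gamma_ppq = 0.000000, Gamma_pqq = 0.291440, Gamma_qpp = 0.000000, Gamma_qpq = 0.000000, Gamma_qqq = 0.316099; k4 = (-1.234483, 1.776859, -0.920142, -0.997996)
  Y <- Y + (h/6)(k1 + 2k2 + 2k3 + k4): p = 0.2747, q = 0.1269, dp/dtau = -1.2345, dq/dtau = 1.7769

Answer: p = 0.2747, q = 0.1269, dp/dtau = -1.2345, dq/dtau = 1.7769
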